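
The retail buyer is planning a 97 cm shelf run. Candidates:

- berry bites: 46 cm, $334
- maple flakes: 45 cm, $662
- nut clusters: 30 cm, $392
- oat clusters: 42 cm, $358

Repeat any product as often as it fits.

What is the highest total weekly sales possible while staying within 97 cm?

1324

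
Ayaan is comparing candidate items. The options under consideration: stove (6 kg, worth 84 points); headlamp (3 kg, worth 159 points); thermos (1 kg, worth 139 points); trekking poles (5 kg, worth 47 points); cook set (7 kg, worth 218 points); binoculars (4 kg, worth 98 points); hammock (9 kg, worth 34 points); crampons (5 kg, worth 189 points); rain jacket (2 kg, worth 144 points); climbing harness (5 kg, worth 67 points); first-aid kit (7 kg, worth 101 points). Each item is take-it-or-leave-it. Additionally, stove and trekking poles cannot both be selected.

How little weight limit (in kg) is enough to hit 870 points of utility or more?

Minimise kg subject to total utility ≥ 870.
headlamp + thermos + cook set + binoculars + crampons + rain jacket reaches 947 using 22 kg.
Any bundle with less than 22 kg falls short of 870.

22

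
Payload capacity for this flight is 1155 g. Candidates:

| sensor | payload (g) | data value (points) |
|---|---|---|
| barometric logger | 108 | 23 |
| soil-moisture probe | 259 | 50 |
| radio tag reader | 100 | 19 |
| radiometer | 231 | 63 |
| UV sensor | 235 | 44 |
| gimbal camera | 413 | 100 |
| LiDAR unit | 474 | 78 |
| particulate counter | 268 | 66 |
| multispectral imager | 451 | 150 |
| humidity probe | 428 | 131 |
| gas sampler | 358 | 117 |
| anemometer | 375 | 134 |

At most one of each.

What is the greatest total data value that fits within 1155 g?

353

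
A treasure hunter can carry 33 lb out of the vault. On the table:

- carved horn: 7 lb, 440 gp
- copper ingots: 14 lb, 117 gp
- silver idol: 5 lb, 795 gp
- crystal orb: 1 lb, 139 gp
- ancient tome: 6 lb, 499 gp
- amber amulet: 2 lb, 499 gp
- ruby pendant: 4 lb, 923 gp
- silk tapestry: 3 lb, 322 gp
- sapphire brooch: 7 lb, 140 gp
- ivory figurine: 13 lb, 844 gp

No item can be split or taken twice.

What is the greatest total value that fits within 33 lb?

By value per lb: amber amulet 249.50, ruby pendant 230.75, silver idol 159.00, crystal orb 139.00 lead.
The ratio heuristic lands on carved horn + silver idol + crystal orb + ancient tome + amber amulet + ruby pendant + silk tapestry (3617) but leaves 5 lb idle.
Dropping carved horn and crystal orb frees 8 lb; slotting in ivory figurine (13 lb) lifts the total to 3882 at 33 lb.

3882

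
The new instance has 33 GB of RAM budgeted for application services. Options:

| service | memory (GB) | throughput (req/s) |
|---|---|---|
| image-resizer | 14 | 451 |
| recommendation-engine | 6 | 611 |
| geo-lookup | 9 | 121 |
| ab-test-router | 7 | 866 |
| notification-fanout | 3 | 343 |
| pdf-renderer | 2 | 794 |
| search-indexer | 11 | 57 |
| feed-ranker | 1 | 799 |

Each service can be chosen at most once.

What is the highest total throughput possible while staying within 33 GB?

Best packing: image-resizer + recommendation-engine + ab-test-router + notification-fanout + pdf-renderer + feed-ranker — 33 GB, 3864 total.
Runner-up recommendation-engine + geo-lookup + ab-test-router + notification-fanout + pdf-renderer + feed-ranker tops out at 3534.

3864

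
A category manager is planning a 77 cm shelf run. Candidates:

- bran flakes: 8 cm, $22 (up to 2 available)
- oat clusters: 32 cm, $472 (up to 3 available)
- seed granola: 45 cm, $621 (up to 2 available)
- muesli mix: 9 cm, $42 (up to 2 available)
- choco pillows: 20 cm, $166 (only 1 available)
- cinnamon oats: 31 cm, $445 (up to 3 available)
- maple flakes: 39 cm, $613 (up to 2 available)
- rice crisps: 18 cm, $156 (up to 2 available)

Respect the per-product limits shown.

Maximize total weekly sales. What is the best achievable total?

A density-first pass picks oat clusters + maple flakes — 1085 at 71 cm.
Dropping maple flakes frees 39 cm; slotting in seed granola (45 cm) lifts the total to 1093 at 77 cm.
No other feasible combination exceeds 1093.

1093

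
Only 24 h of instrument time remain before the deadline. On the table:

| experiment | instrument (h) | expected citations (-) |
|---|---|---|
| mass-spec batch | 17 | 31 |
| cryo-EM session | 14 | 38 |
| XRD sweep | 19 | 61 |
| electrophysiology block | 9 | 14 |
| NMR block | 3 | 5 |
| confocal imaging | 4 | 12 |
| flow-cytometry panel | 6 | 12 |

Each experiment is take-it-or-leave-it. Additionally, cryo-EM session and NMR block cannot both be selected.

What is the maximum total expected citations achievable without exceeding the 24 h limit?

73

The ratio ordering already packs tightly: XRD sweep + confocal imaging, 23 h, 73.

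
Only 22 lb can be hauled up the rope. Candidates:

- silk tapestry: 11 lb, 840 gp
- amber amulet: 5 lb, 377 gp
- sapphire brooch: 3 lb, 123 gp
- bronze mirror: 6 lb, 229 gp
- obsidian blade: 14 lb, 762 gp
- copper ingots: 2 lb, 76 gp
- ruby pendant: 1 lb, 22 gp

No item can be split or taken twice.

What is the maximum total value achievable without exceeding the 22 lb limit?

A density-first pass picks silk tapestry + amber amulet + sapphire brooch + copper ingots + ruby pendant — 1438 at 22 lb.
Dropping sapphire brooch and copper ingots and ruby pendant frees 6 lb; slotting in bronze mirror (6 lb) lifts the total to 1446 at 22 lb.
The closest alternative, silk tapestry + amber amulet + sapphire brooch + copper ingots + ruby pendant, reaches only 1438.

1446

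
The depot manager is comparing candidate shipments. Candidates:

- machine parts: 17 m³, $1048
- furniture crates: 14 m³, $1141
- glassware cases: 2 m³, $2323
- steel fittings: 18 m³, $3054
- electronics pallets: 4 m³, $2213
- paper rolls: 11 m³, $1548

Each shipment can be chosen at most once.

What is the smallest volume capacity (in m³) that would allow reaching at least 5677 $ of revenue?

Minimise m³ subject to total revenue ≥ 5677.
Taking glassware cases + electronics pallets + paper rolls gives 6084 (≥ 5677) for 17 m³.
Any bundle with less than 17 m³ falls short of 5677.

17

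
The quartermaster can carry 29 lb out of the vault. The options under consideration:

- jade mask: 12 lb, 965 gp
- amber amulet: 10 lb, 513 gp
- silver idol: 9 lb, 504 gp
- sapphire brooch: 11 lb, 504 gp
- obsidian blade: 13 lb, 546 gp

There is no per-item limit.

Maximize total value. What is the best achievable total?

1930

By value per lb: jade mask 80.42, silver idol 56.00, amber amulet 51.30 lead.
Best packing: 2×jade mask — 24 lb, 1930 total.
Every other selection either busts 29 lb or fails to beat 1930.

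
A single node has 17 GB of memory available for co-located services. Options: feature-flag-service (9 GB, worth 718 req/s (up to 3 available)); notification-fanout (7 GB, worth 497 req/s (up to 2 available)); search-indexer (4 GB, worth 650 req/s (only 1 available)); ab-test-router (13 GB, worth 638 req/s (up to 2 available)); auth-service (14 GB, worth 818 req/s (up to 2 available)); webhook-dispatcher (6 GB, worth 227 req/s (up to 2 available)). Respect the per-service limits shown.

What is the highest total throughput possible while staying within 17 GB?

Greedy by ratio would take feature-flag-service + search-indexer: 13 GB used, total 1368.
Replace feature-flag-service with notification-fanout + webhook-dispatcher: the trade gains 6 net, giving 1374 at 17 GB.
No other feasible combination exceeds 1374.

1374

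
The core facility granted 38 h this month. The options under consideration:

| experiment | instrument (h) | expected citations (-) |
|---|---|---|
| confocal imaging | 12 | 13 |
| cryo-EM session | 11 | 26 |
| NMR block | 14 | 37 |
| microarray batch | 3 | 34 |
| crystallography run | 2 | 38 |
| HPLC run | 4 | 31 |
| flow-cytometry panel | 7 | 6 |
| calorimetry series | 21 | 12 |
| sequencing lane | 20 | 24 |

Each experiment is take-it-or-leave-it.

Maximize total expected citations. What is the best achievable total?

166

The ratio ordering already packs tightly: cryo-EM session + NMR block + microarray batch + crystallography run + HPLC run, 34 h, 166.
Runner-up confocal imaging + NMR block + microarray batch + crystallography run + HPLC run tops out at 153.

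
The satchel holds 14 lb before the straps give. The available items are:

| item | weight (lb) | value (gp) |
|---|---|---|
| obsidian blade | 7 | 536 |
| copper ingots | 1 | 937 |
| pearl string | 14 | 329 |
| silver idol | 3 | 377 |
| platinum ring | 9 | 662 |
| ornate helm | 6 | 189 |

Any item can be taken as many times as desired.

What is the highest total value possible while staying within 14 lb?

14×copper ingots uses 14 of the 14 lb and totals 13118.
Every other selection either busts 14 lb or fails to beat 13118.

13118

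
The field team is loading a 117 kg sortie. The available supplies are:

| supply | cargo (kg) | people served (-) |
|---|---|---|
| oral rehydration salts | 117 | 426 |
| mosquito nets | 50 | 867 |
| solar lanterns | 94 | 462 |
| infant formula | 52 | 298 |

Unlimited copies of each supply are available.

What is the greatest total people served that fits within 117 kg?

The ratio ordering already packs tightly: 2×mosquito nets, 100 kg, 1734.
Nothing else within 117 kg beats 1734.

1734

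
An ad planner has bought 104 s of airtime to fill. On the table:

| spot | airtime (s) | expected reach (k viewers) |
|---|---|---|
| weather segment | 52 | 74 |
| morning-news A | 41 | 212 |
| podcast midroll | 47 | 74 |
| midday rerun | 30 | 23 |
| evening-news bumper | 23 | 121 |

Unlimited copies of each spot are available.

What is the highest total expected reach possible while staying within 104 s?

By expected reach per s: evening-news bumper 5.26, morning-news A 5.17, podcast midroll 1.57 lead.
4×evening-news bumper uses 92 of the 104 s and totals 484.
That's the maximum — no swap from here does better than 484.

484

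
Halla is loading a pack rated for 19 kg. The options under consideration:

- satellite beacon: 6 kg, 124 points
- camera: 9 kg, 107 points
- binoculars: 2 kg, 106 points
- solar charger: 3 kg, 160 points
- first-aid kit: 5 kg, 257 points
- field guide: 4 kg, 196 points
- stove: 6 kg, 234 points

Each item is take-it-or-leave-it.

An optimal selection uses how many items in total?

Best achievable utility is 847.
For example solar charger + first-aid kit + field guide + stove achieves it, using 18 kg.
All optima have 4 items.

4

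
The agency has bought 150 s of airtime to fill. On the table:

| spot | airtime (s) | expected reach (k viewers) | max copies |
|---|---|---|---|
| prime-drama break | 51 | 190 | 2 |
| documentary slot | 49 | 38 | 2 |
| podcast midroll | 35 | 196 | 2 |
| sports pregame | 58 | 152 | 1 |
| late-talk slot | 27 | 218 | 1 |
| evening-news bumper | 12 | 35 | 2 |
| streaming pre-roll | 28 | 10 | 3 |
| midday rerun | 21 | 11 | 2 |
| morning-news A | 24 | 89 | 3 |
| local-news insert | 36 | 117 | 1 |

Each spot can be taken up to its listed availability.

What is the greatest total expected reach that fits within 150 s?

By expected reach per s: late-talk slot 8.07, podcast midroll 5.60, prime-drama break 3.73 lead.
Best packing: prime-drama break + 2×podcast midroll + late-talk slot — 148 s, 800 total.
That's the maximum — no swap from here does better than 800.

800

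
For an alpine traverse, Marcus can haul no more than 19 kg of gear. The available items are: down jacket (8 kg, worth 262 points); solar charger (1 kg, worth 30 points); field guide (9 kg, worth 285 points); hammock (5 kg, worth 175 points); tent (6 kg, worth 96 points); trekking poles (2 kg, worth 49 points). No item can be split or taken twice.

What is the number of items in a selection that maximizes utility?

Optimal total is 596.
One optimal bundle: down jacket + field guide + trekking poles (19 kg).
All optima have 3 items.

3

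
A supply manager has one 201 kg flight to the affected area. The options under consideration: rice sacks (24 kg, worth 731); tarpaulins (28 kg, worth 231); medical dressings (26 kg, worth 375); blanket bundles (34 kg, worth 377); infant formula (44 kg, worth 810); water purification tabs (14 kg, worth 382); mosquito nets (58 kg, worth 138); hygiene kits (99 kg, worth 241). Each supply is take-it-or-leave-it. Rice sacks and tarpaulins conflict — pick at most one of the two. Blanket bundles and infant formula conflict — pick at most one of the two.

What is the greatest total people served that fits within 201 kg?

2436

Best packing: rice sacks + medical dressings + infant formula + water purification tabs + mosquito nets — 166 kg, 2436 total.
Runner-up rice sacks + medical dressings + infant formula + water purification tabs tops out at 2298.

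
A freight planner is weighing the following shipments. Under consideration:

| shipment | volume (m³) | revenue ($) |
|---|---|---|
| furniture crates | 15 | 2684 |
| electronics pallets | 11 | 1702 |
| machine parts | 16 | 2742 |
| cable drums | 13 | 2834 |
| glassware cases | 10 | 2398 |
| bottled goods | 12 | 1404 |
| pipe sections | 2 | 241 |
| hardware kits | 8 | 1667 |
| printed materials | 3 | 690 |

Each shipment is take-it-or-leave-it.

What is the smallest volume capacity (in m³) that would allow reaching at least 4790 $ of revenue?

Minimise m³ subject to total revenue ≥ 4790.
Taking cable drums + glassware cases gives 5232 (≥ 4790) for 23 m³.
Any bundle with less than 23 m³ falls short of 4790.

23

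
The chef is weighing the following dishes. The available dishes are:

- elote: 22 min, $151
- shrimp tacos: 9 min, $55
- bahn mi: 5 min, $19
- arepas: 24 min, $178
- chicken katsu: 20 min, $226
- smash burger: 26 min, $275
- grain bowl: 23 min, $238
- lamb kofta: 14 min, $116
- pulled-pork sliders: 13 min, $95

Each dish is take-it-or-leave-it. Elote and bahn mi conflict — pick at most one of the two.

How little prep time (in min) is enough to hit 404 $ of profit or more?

43

Look for the lowest-prep combination reaching 404.
Taking chicken katsu + grain bowl gives 464 (≥ 404) for 43 min.
Below 43 min the best achievable stays under 404.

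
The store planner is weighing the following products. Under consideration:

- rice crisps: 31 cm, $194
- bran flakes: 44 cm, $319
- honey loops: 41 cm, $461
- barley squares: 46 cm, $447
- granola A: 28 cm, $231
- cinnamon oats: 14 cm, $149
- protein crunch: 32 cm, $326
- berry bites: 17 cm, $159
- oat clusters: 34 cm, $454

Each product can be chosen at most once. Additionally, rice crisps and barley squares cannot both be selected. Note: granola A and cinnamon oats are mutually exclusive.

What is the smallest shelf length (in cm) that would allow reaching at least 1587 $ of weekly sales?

Minimise cm subject to total weekly sales ≥ 1587.
honey loops + barley squares + granola A + oat clusters: 1593 weekly sales at 149 cm.
Any bundle with less than 149 cm falls short of 1587.

149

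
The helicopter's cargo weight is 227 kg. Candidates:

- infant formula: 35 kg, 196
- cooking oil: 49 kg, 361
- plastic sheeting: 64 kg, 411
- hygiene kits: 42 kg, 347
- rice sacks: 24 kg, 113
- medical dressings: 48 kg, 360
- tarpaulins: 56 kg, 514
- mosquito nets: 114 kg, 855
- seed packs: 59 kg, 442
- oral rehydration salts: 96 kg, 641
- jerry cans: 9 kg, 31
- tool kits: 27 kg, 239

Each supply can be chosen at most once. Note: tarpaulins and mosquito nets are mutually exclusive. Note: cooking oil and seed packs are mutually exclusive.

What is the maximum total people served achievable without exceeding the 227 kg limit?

1821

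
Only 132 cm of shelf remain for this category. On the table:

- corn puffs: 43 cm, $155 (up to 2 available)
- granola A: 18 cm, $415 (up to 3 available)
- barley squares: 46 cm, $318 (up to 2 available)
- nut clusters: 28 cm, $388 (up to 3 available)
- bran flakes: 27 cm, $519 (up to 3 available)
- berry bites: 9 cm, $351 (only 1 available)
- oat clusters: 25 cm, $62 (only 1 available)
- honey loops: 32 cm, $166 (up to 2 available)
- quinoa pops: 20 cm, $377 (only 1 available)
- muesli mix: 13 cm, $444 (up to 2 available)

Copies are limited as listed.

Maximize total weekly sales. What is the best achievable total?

Filling by ratio: 3×granola A + bran flakes + berry bites + 2×muesli mix for 3003, with 16 cm left unused.
Replace granola A with bran flakes: the trade gains 104 net, giving 3107 at 125 cm.
The spare 7 cm is too small for any remaining product, and no exchange beats 3107.

3107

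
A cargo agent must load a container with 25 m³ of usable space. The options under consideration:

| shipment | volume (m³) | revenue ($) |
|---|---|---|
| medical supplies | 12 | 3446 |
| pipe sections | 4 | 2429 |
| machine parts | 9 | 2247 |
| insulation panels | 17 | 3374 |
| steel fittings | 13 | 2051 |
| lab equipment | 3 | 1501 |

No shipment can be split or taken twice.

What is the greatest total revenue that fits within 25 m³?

8122

By revenue per m³: pipe sections 607.25, lab equipment 500.33, medical supplies 287.17, machine parts 249.67 lead.
Filling by ratio: medical supplies + pipe sections + lab equipment for 7376, with 6 m³ left unused.
Dropping lab equipment frees 3 m³; slotting in machine parts (9 m³) lifts the total to 8122 at 25 m³.
The closest alternative, medical supplies + pipe sections + lab equipment, reaches only 7376.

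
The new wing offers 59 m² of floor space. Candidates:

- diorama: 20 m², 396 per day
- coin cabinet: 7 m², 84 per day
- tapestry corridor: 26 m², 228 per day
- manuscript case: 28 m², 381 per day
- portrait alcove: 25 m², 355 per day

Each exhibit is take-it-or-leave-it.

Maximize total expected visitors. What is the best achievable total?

Density check — diorama 19.80, portrait alcove 14.20, manuscript case 13.61 are the best per m².
Filling by ratio: diorama + coin cabinet + portrait alcove for 835, with 7 m² left unused.
The 25 m² tied up in portrait alcove is better spent on manuscript case — total rises to 861 (55 m²).
The closest alternative, diorama + coin cabinet + portrait alcove, reaches only 835.

861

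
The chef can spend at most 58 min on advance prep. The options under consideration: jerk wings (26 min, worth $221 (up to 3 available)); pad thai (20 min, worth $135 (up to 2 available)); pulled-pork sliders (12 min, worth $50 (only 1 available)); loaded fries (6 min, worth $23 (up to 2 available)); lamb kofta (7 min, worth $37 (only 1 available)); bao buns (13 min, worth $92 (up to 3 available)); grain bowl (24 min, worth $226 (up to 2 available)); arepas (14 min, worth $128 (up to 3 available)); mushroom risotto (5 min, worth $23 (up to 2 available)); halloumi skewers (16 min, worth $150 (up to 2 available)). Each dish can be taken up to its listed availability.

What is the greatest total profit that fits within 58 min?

534

By profit per min: grain bowl 9.42, halloumi skewers 9.38, arepas 9.14, jerk wings 8.50 lead.
The ratio heuristic lands on lamb kofta + 2×grain bowl (489) but leaves 3 min idle.
Replace lamb kofta and 2×grain bowl with 3×arepas + halloumi skewers: the trade gains 45 net, giving 534 at 58 min.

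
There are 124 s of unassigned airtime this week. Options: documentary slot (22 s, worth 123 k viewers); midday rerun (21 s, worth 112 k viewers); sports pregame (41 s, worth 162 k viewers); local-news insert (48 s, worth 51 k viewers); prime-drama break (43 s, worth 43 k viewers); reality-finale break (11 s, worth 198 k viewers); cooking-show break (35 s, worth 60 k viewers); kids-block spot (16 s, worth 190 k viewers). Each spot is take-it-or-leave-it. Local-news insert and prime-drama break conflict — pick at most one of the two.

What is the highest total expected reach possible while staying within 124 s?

Density check — reality-finale break 18.00, kids-block spot 11.88, documentary slot 5.59 are the best per s.
Taking documentary slot + midday rerun + sports pregame + reality-finale break + kids-block spot: 111 s used, 785 in expected reach.

785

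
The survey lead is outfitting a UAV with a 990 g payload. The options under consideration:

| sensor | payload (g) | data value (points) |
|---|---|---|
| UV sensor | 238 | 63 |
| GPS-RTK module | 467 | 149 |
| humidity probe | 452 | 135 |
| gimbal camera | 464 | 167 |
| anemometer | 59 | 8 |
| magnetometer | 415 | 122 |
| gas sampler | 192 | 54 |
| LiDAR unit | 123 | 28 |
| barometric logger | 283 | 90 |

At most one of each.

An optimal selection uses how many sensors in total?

3

Optimal total is 324.
GPS-RTK module + gimbal camera + anemometer hits 324 at 990 g.
All optima have 3 sensors.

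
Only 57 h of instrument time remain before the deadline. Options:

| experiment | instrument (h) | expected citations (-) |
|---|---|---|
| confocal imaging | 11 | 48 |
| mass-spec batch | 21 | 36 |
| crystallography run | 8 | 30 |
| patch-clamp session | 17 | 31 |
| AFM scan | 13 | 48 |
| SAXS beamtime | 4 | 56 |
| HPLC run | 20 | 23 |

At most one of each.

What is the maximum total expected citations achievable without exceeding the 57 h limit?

218

By expected citations per h: SAXS beamtime 14.00, confocal imaging 4.36, crystallography run 3.75, AFM scan 3.69 lead.
Greedy by ratio would take confocal imaging + crystallography run + patch-clamp session + AFM scan + SAXS beamtime: 53 h used, total 213.
The 17 h tied up in patch-clamp session is better spent on mass-spec batch — total rises to 218 (57 h).
An exhaustive check of the 128 subsets confirms 218.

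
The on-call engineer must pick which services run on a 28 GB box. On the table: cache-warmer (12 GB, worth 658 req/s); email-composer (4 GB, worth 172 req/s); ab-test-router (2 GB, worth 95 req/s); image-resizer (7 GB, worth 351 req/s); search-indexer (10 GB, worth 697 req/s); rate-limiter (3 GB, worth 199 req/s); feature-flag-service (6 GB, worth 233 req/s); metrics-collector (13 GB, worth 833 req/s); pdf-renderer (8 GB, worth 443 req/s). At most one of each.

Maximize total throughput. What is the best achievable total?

1824

Taking ab-test-router + search-indexer + rate-limiter + metrics-collector: 28 GB used, 1824 in throughput.
An exhaustive check of the 512 subsets confirms 1824.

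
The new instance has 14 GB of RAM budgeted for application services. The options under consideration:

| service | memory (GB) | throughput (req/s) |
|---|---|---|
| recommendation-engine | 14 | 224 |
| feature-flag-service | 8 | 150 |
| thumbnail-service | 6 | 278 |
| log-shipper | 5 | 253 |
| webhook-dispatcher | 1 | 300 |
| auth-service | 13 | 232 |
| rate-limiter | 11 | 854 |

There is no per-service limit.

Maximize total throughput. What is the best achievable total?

Density check — webhook-dispatcher 300.00, rate-limiter 77.64, log-shipper 50.60, thumbnail-service 46.33 are the best per GB.
Taking 14×webhook-dispatcher: 14 GB used, 4200 in throughput.
Nothing else within 14 GB beats 4200.

4200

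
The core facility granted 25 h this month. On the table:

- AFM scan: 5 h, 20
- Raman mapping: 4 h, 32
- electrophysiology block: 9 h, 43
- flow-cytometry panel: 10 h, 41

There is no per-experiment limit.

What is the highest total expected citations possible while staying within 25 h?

192

6×Raman mapping uses 24 of the 25 h and totals 192.
That's the maximum — no swap from here does better than 192.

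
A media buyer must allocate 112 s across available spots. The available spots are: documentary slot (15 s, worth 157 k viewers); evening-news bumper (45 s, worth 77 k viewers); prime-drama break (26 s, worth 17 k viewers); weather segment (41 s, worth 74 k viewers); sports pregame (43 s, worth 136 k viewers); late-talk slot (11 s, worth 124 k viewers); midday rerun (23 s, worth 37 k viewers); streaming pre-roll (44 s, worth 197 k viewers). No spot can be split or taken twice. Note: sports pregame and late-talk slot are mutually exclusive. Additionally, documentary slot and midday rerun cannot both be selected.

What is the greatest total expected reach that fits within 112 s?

Taking documentary slot + weather segment + late-talk slot + streaming pre-roll: 111 s used, 552 in expected reach.

552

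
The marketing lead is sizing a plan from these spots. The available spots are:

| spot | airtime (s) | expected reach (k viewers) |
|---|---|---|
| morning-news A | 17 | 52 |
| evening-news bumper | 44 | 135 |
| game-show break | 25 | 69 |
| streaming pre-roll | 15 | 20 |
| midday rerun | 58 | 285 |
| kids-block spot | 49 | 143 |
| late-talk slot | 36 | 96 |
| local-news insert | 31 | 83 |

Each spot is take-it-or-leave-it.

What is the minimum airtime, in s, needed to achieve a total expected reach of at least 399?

100

Need the lightest bundle worth ≥ 399.
morning-news A + game-show break + midday rerun: 406 expected reach at 100 s.
No combination under 100 s hits 399.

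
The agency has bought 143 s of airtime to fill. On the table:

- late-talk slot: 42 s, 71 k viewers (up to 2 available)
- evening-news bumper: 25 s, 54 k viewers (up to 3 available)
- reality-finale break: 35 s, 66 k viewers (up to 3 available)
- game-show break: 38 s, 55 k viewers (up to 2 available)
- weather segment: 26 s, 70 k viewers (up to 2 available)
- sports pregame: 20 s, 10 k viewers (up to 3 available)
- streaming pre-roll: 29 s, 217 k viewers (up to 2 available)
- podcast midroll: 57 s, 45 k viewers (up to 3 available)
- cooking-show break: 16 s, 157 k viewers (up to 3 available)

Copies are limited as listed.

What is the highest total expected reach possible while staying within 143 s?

The ratio ordering already packs tightly: weather segment + 2×streaming pre-roll + 3×cooking-show break, 132 s, 975.
Every other selection either busts 143 s or exceeds an availability limit or fails to beat 975.

975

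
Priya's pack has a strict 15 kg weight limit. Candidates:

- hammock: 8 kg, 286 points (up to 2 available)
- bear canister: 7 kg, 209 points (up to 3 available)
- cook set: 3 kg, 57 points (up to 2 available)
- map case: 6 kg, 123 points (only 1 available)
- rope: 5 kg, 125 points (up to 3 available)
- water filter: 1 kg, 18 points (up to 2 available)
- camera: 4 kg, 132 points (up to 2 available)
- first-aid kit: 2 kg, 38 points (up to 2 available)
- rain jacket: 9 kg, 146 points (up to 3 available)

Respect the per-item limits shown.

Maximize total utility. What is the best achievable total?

By utility per kg: hammock 35.75, camera 33.00, bear canister 29.86 lead.
A density-first pass picks hammock + cook set + camera — 475 at 15 kg.
Replace cook set and camera with bear canister: the trade gains 20 net, giving 495 at 15 kg.
That's the maximum — no swap from here does better than 495.

495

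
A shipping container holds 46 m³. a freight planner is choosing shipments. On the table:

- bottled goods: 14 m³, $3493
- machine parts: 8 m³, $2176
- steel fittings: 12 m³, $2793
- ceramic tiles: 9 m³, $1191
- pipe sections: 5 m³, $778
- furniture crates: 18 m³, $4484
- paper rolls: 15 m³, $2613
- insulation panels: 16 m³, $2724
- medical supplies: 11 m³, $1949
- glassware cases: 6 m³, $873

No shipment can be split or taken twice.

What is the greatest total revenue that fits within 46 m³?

A density-first pass picks bottled goods + machine parts + pipe sections + furniture crates — 10931 at 45 m³.
Dropping pipe sections frees 5 m³; slotting in glassware cases (6 m³) lifts the total to 11026 at 46 m³.
Next best is bottled goods + machine parts + pipe sections + furniture crates at 10931 (45 m³) — short by 95.

11026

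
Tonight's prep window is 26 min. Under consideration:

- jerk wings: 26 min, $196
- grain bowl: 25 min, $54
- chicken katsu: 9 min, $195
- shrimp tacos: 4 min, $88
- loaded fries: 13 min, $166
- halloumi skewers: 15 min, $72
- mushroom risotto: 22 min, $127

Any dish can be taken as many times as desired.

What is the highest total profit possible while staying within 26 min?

566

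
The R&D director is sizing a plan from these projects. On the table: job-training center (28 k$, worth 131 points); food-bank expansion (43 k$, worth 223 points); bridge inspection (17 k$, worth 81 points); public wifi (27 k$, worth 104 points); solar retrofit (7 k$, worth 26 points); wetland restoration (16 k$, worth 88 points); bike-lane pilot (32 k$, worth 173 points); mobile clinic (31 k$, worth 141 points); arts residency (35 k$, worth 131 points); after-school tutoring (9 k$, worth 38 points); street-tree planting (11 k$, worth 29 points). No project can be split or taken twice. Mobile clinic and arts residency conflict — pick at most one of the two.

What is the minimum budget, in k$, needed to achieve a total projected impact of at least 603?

Look for the lowest-budget combination reaching 603.
Taking food-bank expansion + bridge inspection + wetland restoration + bike-lane pilot + after-school tutoring gives 603 (≥ 603) for 117 k$.
Any bundle with less than 117 k$ falls short of 603.

117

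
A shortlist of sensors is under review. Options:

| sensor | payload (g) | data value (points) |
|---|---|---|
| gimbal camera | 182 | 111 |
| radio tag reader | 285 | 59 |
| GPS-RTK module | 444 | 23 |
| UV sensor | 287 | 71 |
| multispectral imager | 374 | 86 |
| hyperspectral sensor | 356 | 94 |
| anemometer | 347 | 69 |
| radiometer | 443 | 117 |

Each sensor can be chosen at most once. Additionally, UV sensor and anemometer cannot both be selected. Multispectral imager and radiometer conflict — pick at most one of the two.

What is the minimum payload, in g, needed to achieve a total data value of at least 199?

Need the lightest bundle worth ≥ 199.
gimbal camera + hyperspectral sensor reaches 205 using 538 g.
Below 538 g the best achievable stays under 199.

538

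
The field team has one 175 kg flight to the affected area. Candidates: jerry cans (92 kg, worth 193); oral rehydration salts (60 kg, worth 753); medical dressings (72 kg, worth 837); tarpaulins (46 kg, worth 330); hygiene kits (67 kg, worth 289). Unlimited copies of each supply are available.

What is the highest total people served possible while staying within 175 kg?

1836

Density check — oral rehydration salts 12.55, medical dressings 11.62, tarpaulins 7.17, hygiene kits 4.31 are the best per kg.
2×oral rehydration salts + tarpaulins uses 166 of the 175 kg and totals 1836.
Every other selection either busts 175 kg or fails to beat 1836.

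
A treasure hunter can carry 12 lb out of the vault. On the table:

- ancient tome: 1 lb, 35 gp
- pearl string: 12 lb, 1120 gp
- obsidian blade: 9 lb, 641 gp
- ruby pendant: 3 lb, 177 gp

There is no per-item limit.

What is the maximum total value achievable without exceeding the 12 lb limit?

1120

Best packing: pearl string — 12 lb, 1120 total.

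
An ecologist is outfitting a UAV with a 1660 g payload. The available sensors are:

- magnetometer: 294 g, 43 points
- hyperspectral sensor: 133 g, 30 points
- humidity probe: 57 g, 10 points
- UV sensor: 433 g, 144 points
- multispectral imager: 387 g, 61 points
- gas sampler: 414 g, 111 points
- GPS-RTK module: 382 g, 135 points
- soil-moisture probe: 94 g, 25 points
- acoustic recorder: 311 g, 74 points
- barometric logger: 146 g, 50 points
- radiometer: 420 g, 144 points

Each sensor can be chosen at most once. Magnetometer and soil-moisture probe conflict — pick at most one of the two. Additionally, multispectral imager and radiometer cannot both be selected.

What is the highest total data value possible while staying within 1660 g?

534

Ranking by ratio (data value/g): GPS-RTK module 0.35, radiometer 0.34, barometric logger 0.34, UV sensor 0.33.
A density-first pass picks hyperspectral sensor + UV sensor + GPS-RTK module + soil-moisture probe + barometric logger + radiometer — 528 at 1608 g.
The 373 g tied up in hyperspectral sensor and soil-moisture probe and barometric logger is better spent on gas sampler — total rises to 534 (1649 g).
Next best is hyperspectral sensor + UV sensor + GPS-RTK module + soil-moisture probe + barometric logger + radiometer at 528 (1608 g) — short by 6.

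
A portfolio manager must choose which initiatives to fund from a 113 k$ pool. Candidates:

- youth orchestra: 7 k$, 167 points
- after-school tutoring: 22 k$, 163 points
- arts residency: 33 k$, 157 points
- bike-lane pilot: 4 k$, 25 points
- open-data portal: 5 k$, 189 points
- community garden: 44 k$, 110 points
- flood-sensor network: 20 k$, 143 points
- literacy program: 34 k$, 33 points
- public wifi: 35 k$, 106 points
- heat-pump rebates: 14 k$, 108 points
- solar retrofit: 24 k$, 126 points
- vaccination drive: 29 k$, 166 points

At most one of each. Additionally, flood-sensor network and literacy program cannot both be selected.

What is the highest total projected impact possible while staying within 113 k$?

979

Ranking by ratio (projected impact/k$): open-data portal 37.80, youth orchestra 23.86, heat-pump rebates 7.71, after-school tutoring 7.41.
The ratio heuristic lands on youth orchestra + after-school tutoring + bike-lane pilot + open-data portal + flood-sensor network + heat-pump rebates + vaccination drive (961) but leaves 12 k$ idle.
The 14 k$ tied up in heat-pump rebates is better spent on solar retrofit — total rises to 979 (111 k$).
The closest alternative, youth orchestra + after-school tutoring + bike-lane pilot + open-data portal + flood-sensor network + heat-pump rebates + vaccination drive, reaches only 961.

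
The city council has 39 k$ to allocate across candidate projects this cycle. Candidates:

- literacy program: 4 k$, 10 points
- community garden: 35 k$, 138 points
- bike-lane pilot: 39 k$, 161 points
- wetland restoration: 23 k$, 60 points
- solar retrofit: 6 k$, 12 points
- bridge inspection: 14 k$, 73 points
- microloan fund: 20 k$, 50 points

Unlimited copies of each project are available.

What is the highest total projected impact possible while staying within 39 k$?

168

Taking the top-ratio projects first gives 2×literacy program + 2×bridge inspection for 166 (36 k$).
Dropping literacy program frees 4 k$; slotting in solar retrofit (6 k$) lifts the total to 168 at 38 k$.
No other feasible combination exceeds 168.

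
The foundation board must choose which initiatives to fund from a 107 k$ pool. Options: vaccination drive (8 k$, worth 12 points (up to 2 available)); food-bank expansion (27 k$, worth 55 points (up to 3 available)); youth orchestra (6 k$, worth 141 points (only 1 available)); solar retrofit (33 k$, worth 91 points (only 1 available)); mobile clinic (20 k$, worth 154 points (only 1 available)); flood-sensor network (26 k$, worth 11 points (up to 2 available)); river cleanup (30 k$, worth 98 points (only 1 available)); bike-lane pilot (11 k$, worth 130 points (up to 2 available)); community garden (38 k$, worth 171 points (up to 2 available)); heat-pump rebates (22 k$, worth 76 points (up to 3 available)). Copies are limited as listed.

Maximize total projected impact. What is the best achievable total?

750

2×vaccination drive + youth orchestra + mobile clinic + 2×bike-lane pilot + community garden uses 102 of the 107 k$ and totals 750.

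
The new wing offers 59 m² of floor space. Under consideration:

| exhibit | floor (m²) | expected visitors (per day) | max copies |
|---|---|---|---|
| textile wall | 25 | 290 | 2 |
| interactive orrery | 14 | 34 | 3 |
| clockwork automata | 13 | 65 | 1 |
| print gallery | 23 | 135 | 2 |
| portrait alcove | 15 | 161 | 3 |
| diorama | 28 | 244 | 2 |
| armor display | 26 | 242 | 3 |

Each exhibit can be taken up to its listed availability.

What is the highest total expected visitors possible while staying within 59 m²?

The ratio heuristic lands on 2×textile wall (580) but leaves 9 m² idle.
Replace textile wall with 2×portrait alcove: the trade gains 32 net, giving 612 at 55 m².
Nothing else within 59 m² beats 612.

612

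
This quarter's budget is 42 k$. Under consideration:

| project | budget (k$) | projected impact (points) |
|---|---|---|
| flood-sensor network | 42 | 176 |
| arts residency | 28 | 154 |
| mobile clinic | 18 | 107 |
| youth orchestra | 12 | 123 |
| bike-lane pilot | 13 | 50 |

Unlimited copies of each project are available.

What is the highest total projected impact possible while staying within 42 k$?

Taking 3×youth orchestra: 36 k$ used, 369 in projected impact.

369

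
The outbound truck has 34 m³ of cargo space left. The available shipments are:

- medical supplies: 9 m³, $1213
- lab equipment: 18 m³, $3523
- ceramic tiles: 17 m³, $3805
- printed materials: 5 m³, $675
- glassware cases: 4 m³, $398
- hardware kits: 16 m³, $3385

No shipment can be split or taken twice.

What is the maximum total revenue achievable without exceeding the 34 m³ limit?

7190

Ranking by ratio (revenue/m³): ceramic tiles 223.82, hardware kits 211.56, lab equipment 195.72, printed materials 135.00.
Best packing: ceramic tiles + hardware kits — 33 m³, 7190 total.
The closest alternative, lab equipment + hardware kits, reaches only 6908.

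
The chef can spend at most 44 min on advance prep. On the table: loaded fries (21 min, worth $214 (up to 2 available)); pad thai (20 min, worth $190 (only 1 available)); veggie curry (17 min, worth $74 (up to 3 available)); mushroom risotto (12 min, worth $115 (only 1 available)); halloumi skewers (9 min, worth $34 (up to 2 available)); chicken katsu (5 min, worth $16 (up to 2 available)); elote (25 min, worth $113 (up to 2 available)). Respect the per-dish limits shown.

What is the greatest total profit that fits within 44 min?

428

Taking 2×loaded fries: 42 min used, 428 in profit.
The spare 2 min is too small for any remaining dish, and no exchange beats 428.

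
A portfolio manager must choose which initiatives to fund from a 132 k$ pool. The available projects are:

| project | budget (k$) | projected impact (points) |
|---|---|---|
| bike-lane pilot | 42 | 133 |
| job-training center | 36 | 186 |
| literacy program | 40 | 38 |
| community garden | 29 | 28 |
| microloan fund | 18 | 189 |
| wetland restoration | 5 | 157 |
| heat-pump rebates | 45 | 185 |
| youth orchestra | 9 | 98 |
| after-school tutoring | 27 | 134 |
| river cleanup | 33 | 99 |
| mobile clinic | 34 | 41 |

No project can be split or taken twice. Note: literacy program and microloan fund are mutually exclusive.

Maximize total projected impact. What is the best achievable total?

Taking job-training center + microloan fund + wetland restoration + youth orchestra + after-school tutoring + river cleanup: 128 k$ used, 863 in projected impact.

863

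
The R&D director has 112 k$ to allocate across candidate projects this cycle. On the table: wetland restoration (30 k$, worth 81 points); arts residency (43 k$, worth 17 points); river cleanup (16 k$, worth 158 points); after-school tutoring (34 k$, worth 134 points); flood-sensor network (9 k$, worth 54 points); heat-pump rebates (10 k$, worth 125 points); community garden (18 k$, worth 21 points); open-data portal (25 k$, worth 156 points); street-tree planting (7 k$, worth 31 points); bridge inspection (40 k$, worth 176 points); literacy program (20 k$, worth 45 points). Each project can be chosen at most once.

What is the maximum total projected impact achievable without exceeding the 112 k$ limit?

Best packing: river cleanup + flood-sensor network + heat-pump rebates + open-data portal + street-tree planting + bridge inspection — 107 k$, 700 total.
Every other selection either busts 112 k$ or fails to beat 700.

700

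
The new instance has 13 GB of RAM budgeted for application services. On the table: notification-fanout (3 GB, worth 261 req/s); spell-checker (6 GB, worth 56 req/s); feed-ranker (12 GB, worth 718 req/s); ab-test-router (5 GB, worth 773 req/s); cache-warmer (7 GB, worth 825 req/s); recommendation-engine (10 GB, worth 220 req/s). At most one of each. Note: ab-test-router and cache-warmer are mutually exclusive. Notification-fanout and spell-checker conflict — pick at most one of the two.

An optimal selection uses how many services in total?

2

Optimal total is 1086.
notification-fanout + cache-warmer hits 1086 at 10 GB.
All optima have 2 services.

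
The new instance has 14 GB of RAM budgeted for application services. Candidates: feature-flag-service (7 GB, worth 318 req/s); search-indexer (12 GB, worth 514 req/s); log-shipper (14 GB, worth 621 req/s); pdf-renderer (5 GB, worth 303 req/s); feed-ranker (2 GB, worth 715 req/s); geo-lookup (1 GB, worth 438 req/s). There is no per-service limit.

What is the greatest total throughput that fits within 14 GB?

6132

Best packing: 14×geo-lookup — 14 GB, 6132 total.
No other feasible combination exceeds 6132.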